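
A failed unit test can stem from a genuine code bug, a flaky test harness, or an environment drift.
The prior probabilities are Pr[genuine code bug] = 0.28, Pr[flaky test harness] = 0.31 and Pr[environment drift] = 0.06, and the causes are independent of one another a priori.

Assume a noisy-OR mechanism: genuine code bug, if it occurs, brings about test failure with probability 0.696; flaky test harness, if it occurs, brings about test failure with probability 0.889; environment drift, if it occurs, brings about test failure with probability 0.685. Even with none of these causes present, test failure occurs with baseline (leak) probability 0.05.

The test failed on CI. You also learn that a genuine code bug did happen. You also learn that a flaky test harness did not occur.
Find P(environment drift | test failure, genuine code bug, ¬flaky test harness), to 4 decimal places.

P(environment drift | test failure, genuine code bug, ¬flaky test harness) ≈ 0.0754

Under noisy-OR, P(test failure | causes) = 1 − (1−0.05)·∏(1−qᵢ) over the active causes.
Weight on environment drift=true, given the evidence: 0.909028*0.06 = 0.054542
Denominator P(test failure | genuine code bug, ¬flaky test harness): 0.7112*0.94 + 0.909028*0.06 = 0.723070
P(environment drift | test failure, genuine code bug, ¬flaky test harness) = 0.054542/0.723070 ≈ 0.0754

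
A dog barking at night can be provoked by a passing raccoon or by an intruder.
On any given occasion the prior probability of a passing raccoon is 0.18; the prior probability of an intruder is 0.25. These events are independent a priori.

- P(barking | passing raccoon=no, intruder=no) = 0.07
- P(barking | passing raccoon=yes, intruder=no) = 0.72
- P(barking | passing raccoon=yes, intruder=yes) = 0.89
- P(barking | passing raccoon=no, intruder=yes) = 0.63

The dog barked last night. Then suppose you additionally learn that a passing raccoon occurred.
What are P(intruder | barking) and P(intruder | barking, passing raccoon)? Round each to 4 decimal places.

P(intruder | barking) ≈ 0.5468; P(intruder | barking, passing raccoon) ≈ 0.2918

Sum P(barking|·) weighted by the priors over the 4 (passing raccoon, intruder) configurations:
  P(barking) = 0.07*0.82*0.75 + 0.63*0.82*0.25 + 0.72*0.18*0.75 + 0.89*0.18*0.25
        = 0.043050 + 0.129150 + 0.097200 + 0.040050 = 0.309450
Keeping only the intruder-present terms gives 0.169200, so
  P(intruder | barking) = 0.169200 / 0.309450 ≈ 0.5468

With the extra evidence:
Numerator (weight on configurations with intruder): 0.89×0.25 = 0.222500
Denominator P(barking | passing raccoon): 0.72×0.75 + 0.89×0.25 = 0.762500
P(intruder | barking, passing raccoon) = 0.222500/0.762500 ≈ 0.2918
This is intercausal reasoning (explaining away): once passing raccoon accounts for the barking, intruder becomes less likely.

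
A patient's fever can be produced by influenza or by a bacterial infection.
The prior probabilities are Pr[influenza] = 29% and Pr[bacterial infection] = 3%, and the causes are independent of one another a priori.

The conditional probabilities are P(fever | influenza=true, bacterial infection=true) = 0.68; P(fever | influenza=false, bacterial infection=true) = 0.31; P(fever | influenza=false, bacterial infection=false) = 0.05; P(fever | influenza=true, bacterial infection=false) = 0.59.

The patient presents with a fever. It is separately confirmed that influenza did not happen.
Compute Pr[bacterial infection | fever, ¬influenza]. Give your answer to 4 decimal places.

Sum P(fever|·) weighted by the priors over both values of bacterial infection:
  P(fever | ¬influenza) = 0.05×0.97 + 0.31×0.03
        = 0.048500 + 0.009300 = 0.057800
Keeping only the bacterial infection-present terms gives 0.009300, so
  P(bacterial infection | fever, ¬influenza) = 0.009300 / 0.057800 ≈ 0.1609

Pr[bacterial infection | fever, ¬influenza] ≈ 0.1609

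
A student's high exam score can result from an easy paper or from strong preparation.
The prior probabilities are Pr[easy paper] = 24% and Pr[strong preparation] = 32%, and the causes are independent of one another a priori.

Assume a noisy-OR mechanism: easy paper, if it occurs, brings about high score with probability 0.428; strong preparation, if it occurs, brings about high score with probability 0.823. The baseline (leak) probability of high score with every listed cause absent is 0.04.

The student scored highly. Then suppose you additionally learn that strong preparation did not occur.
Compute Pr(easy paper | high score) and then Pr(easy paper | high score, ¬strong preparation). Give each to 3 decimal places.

Under noisy-OR, P(high score | causes) = 1 − (1−0.04)·∏(1−qᵢ) over the active causes.
P(high score) = 0.04×0.76×0.68 + 0.83008×0.76×0.32 + 0.45088×0.24×0.68 + 0.902806×0.24×0.32 = 0.020672 + 0.201875 + 0.073584 + 0.069336 = 0.365467
Of this, 0.142920 comes from 0.073584 + 0.069336 (the easy paper=true cases).
So P(easy paper | high score) = 0.142920/0.365467 ≈ 0.391.

Now also conditioning on strong preparation≠true:
P(high score | ¬strong preparation) = 0.04*0.76 + 0.45088*0.24 = 0.030400 + 0.108211 = 0.138611
Of this, 0.108211 comes from 0.45088*0.24 (the easy paper=true cases).
P(easy paper | high score, ¬strong preparation) = 0.108211 / 0.138611 ≈ 0.781

Pr(easy paper | high score) ≈ 0.391; Pr(easy paper | high score, ¬strong preparation) ≈ 0.781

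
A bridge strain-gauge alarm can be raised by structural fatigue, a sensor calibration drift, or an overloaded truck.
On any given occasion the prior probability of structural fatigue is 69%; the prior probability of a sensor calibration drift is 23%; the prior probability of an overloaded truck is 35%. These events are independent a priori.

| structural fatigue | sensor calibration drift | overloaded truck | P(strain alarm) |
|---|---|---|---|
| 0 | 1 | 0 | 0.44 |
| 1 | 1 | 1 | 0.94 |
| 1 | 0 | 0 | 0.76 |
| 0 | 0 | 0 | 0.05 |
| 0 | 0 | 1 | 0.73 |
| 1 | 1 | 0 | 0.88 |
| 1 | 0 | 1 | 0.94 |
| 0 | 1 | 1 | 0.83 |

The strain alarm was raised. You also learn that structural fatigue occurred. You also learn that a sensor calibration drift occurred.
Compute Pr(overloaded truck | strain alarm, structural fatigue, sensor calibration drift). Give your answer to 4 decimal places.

P(strain alarm | structural fatigue, sensor calibration drift) = 0.88×0.65 + 0.94×0.35 = 0.572000 + 0.329000 = 0.901000
The overloaded truck-present share is 0.94×0.35 = 0.329000.
P(overloaded truck | strain alarm, structural fatigue, sensor calibration drift) = 0.329000 / 0.901000 ≈ 0.3651

Pr(overloaded truck | strain alarm, structural fatigue, sensor calibration drift) ≈ 0.3651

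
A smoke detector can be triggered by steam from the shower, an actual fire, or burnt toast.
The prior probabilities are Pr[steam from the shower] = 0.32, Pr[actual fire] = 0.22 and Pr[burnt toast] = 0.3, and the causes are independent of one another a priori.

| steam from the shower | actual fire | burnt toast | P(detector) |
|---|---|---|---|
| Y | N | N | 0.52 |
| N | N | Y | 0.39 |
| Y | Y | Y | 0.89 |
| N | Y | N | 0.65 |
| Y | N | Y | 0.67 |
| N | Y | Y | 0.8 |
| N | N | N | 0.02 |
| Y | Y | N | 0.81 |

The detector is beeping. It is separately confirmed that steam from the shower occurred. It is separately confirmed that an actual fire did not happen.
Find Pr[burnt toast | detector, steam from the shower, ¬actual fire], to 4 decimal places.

Pr[burnt toast | detector, steam from the shower, ¬actual fire] ≈ 0.3558

Numerator (weight on configurations with burnt toast): 0.67·0.3 = 0.201000
Denominator P(detector | steam from the shower, ¬actual fire): 0.52·0.7 + 0.67·0.3 = 0.565000
P(burnt toast | detector, steam from the shower, ¬actual fire) = 0.201000/0.565000 ≈ 0.3558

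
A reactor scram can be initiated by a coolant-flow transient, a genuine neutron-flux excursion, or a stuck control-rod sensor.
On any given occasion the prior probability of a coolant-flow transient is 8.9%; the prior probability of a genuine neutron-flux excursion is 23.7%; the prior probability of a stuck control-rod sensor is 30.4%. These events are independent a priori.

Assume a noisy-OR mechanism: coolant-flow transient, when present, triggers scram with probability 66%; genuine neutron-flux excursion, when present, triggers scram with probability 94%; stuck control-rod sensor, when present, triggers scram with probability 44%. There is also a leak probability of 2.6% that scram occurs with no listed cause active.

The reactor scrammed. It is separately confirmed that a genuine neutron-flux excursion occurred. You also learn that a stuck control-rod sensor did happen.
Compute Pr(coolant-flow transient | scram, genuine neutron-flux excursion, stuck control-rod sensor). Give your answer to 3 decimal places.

Pr(coolant-flow transient | scram, genuine neutron-flux excursion, stuck control-rod sensor) ≈ 0.091

Under noisy-OR, P(scram | causes) = 1 − (1−0.026)·∏(1−qᵢ) over the active causes.
By total probability over both values of coolant-flow transient:
  P(scram | genuine neutron-flux excursion, stuck control-rod sensor) = 0.967274×0.911 + 0.988873×0.089
        = 0.881187 + 0.088010 = 0.969197
Keeping only the coolant-flow transient-present terms gives 0.088010, so
  P(coolant-flow transient | scram, genuine neutron-flux excursion, stuck control-rod sensor) = 0.088010 / 0.969197 ≈ 0.091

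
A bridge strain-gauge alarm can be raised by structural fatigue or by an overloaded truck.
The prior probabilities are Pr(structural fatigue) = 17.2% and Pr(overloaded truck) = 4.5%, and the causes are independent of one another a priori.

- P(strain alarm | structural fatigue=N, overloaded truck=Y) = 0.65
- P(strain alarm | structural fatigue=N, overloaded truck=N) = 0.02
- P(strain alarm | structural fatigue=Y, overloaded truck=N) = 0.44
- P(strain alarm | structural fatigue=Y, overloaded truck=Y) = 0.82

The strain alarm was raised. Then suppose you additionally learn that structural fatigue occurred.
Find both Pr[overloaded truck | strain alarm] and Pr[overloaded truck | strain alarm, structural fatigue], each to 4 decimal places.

For the numerator, keep only overloaded truck=true terms: 0.024219 + 0.006347 = 0.030566
Normalizer over all consistent configurations: 0.02*0.828*0.955 + 0.65*0.828*0.045 + 0.44*0.172*0.955 + 0.82*0.172*0.045 = 0.118655
P(overloaded truck | strain alarm) = 0.030566/0.118655 ≈ 0.2576

Now also conditioning on structural fatigue=true:
P(strain alarm | structural fatigue) = 0.44×0.955 + 0.82×0.045 = 0.420200 + 0.036900 = 0.457100
Restricting to configurations with overloaded truck present: 0.82×0.045 = 0.036900.
So P(overloaded truck | strain alarm, structural fatigue) = 0.036900/0.457100 ≈ 0.0807.
— structural fatigue explains away the evidence for overloaded truck.

Pr[overloaded truck | strain alarm] ≈ 0.2576; Pr[overloaded truck | strain alarm, structural fatigue] ≈ 0.0807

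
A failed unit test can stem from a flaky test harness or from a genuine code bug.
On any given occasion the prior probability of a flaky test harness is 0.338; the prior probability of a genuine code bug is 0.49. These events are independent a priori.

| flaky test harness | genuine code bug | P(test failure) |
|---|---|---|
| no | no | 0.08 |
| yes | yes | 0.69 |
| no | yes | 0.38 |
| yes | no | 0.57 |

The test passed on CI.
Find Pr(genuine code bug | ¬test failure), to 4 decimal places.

Pr(genuine code bug | ¬test failure) ≈ 0.3962

P(¬test failure) = 0.92·0.662·0.51 + 0.62·0.662·0.49 + 0.43·0.338·0.51 + 0.31·0.338·0.49 = 0.310610 + 0.201116 + 0.074123 + 0.051342 = 0.637191
Restricting to configurations with genuine code bug present: 0.201116 + 0.051342 = 0.252458.
So P(genuine code bug | ¬test failure) = 0.252458/0.637191 ≈ 0.3962.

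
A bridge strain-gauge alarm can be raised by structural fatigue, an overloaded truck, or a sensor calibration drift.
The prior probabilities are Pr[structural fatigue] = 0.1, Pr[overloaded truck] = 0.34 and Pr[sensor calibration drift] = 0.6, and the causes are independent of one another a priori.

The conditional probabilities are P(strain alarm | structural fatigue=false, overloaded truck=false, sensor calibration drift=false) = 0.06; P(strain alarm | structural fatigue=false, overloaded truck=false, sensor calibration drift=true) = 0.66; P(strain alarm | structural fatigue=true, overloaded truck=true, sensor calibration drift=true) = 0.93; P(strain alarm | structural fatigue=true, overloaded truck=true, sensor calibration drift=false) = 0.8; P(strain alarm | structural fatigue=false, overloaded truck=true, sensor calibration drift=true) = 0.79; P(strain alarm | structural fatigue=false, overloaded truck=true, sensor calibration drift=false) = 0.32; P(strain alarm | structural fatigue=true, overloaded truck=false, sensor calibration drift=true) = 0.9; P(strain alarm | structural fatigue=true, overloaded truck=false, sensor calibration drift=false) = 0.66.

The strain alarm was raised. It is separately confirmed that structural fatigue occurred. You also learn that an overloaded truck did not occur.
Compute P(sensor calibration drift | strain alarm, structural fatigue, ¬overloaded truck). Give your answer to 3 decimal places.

P(sensor calibration drift | strain alarm, structural fatigue, ¬overloaded truck) ≈ 0.672

P(strain alarm | structural fatigue, ¬overloaded truck) = 0.66*0.4 + 0.9*0.6 = 0.264000 + 0.540000 = 0.804000
The sensor calibration drift-present share is 0.9*0.6 = 0.540000.
Hence the posterior is 0.540000/0.804000 ≈ 0.672.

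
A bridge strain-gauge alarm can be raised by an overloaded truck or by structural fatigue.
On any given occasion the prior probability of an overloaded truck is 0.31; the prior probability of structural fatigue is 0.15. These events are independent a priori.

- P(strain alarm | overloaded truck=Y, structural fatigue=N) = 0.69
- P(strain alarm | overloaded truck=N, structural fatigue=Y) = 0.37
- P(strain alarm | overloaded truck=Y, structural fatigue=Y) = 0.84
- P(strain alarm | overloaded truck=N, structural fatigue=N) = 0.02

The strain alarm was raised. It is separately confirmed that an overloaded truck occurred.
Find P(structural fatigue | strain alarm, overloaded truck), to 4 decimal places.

Sum P(strain alarm|·) weighted by the priors over both values of structural fatigue:
  P(strain alarm | overloaded truck) = 0.69*0.85 + 0.84*0.15
        = 0.586500 + 0.126000 = 0.712500
Keeping only the structural fatigue-present terms gives 0.126000, so
  P(structural fatigue | strain alarm, overloaded truck) = 0.126000 / 0.712500 ≈ 0.1768

P(structural fatigue | strain alarm, overloaded truck) ≈ 0.1768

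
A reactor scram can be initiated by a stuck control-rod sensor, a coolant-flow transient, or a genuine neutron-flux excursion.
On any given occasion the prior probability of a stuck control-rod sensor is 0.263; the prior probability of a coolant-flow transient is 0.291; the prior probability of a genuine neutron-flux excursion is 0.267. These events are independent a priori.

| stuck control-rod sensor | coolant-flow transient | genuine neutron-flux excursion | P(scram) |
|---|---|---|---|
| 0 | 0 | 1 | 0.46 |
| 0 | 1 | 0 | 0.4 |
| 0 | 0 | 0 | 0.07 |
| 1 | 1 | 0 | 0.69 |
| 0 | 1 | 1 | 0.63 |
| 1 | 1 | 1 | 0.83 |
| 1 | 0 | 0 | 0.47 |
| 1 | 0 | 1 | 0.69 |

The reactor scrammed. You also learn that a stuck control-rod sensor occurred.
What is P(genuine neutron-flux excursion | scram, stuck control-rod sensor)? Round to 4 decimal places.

Enumerate the 4 (coolant-flow transient, genuine neutron-flux excursion) configurations and weight by the priors:
  P(scram | stuck control-rod sensor) = 0.47*0.709*0.733 + 0.69*0.709*0.267 + 0.69*0.291*0.733 + 0.83*0.291*0.267
        = 0.244258 + 0.130619 + 0.147179 + 0.064489 = 0.586545
Keeping only the genuine neutron-flux excursion-present terms gives 0.195108, so
  P(genuine neutron-flux excursion | scram, stuck control-rod sensor) = 0.195108 / 0.586545 ≈ 0.3326

P(genuine neutron-flux excursion | scram, stuck control-rod sensor) ≈ 0.3326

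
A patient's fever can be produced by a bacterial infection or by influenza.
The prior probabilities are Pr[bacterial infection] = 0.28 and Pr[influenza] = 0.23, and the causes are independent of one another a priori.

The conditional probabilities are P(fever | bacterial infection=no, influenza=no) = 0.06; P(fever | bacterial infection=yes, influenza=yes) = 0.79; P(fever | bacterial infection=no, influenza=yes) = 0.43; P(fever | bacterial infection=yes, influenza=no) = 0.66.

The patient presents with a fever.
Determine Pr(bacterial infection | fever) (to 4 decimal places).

Pr(bacterial infection | fever) ≈ 0.6490

Weight on bacterial infection=true, given the evidence: 0.142296 + 0.050876 = 0.193172
Normalizer over all consistent configurations: 0.06*0.72*0.77 + 0.43*0.72*0.23 + 0.66*0.28*0.77 + 0.79*0.28*0.23 = 0.297644
Posterior = 0.193172 / 0.297644 ≈ 0.6490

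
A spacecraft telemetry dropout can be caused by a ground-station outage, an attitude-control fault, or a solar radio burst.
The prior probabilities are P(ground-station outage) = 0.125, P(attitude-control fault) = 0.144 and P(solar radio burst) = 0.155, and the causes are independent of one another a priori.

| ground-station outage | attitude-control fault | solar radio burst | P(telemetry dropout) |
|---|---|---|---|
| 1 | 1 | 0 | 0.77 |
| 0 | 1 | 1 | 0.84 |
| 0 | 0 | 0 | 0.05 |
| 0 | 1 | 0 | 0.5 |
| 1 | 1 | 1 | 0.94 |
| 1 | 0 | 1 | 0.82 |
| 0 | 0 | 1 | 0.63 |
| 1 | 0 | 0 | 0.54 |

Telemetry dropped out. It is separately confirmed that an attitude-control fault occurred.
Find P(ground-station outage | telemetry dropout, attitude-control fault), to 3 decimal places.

P(ground-station outage | telemetry dropout, attitude-control fault) ≈ 0.171

P(telemetry dropout | attitude-control fault) = 0.5×0.875×0.845 + 0.84×0.875×0.155 + 0.77×0.125×0.845 + 0.94×0.125×0.155 = 0.369688 + 0.113925 + 0.081331 + 0.018212 = 0.583156
Restricting to configurations with ground-station outage present: 0.081331 + 0.018212 = 0.099543.
So P(ground-station outage | telemetry dropout, attitude-control fault) = 0.099543/0.583156 ≈ 0.171.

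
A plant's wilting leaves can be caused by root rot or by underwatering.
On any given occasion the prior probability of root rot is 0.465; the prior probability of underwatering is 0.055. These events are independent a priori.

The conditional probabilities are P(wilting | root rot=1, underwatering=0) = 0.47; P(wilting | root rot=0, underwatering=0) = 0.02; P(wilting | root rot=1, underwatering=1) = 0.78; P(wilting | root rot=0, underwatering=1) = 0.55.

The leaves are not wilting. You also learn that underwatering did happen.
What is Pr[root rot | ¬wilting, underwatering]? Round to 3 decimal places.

Pr[root rot | ¬wilting, underwatering] ≈ 0.298

P(¬wilting | underwatering) = 0.45×0.535 + 0.22×0.465 = 0.240750 + 0.102300 = 0.343050
Restricting to configurations with root rot present: 0.22×0.465 = 0.102300.
Hence the posterior is 0.102300/0.343050 ≈ 0.298.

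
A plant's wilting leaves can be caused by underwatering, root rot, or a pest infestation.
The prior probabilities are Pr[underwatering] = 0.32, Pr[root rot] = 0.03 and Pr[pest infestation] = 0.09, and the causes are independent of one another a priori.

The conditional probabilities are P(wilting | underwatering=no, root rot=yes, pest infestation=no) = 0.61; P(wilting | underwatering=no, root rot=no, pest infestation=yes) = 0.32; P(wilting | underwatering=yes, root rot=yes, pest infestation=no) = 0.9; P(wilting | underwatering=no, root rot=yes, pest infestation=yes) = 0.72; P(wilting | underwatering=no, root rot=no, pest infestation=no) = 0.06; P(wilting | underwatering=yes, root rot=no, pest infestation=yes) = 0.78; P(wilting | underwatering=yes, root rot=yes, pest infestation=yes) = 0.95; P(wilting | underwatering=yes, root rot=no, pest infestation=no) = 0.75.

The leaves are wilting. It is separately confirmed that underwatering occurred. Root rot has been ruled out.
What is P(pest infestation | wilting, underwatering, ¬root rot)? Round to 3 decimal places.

P(pest infestation | wilting, underwatering, ¬root rot) ≈ 0.093

Numerator (weight on configurations with pest infestation): 0.78×0.09 = 0.070200
Normalizer over all consistent configurations: 0.75×0.91 + 0.78×0.09 = 0.752700
P(pest infestation | wilting, underwatering, ¬root rot) = 0.070200/0.752700 ≈ 0.093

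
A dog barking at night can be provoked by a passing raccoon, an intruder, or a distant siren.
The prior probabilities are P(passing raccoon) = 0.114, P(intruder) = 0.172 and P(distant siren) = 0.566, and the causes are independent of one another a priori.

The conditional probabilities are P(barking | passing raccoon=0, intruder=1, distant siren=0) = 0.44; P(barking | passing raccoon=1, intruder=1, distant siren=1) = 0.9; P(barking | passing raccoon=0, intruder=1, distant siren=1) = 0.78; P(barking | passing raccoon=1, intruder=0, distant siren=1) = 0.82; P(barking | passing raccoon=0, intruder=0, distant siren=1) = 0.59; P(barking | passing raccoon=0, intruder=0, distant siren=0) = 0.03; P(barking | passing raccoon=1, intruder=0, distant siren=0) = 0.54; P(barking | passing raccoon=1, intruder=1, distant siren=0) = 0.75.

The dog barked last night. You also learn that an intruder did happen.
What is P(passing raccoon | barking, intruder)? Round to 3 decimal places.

By total probability over the 4 (passing raccoon, distant siren) configurations:
  P(barking | intruder) = 0.44*0.886*0.434 + 0.78*0.886*0.566 + 0.75*0.114*0.434 + 0.9*0.114*0.566
        = 0.169191 + 0.391151 + 0.037107 + 0.058072 = 0.655521
Keeping only the passing raccoon-present terms gives 0.095179, so
  P(passing raccoon | barking, intruder) = 0.095179 / 0.655521 ≈ 0.145

P(passing raccoon | barking, intruder) ≈ 0.145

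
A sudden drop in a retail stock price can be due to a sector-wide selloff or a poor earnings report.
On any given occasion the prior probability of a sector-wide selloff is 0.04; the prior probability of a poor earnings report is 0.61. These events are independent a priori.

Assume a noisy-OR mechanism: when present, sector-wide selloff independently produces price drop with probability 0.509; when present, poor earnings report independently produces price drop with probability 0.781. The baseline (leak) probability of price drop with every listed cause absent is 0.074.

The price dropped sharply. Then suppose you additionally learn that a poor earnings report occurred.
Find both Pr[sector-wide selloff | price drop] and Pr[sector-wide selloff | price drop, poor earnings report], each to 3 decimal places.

Under noisy-OR, P(price drop | causes) = 1 − (1−0.074)·∏(1−qᵢ) over the active causes.
For the numerator, keep only sector-wide selloff=true terms: 0.008507 + 0.021970 = 0.030477
Normalizer over all consistent configurations: 0.074·0.96·0.39 + 0.797206·0.96·0.61 + 0.545334·0.04·0.39 + 0.900428·0.04·0.61 = 0.525027
P(sector-wide selloff | price drop) = 0.030477/0.525027 ≈ 0.058

Now also conditioning on poor earnings report=true:
P(price drop | poor earnings report) = 0.797206·0.96 + 0.900428·0.04 = 0.765318 + 0.036017 = 0.801335
Of this, 0.036017 comes from 0.900428·0.04 (the sector-wide selloff=true cases).
Hence the posterior is 0.036017/0.801335 ≈ 0.045.

Pr[sector-wide selloff | price drop] ≈ 0.058; Pr[sector-wide selloff | price drop, poor earnings report] ≈ 0.045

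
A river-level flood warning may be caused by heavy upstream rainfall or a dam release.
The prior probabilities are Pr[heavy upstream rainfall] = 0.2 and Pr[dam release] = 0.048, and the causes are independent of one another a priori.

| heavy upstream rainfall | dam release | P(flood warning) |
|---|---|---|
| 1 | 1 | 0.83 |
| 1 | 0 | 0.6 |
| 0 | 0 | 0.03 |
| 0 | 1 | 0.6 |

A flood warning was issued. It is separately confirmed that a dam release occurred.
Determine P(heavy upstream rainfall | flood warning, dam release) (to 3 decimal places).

Weight on heavy upstream rainfall=true, given the evidence: 0.83·0.2 = 0.166000
Normalizer over all consistent configurations: 0.6·0.8 + 0.83·0.2 = 0.646000
P(heavy upstream rainfall | flood warning, dam release) = 0.166000/0.646000 ≈ 0.257

P(heavy upstream rainfall | flood warning, dam release) ≈ 0.257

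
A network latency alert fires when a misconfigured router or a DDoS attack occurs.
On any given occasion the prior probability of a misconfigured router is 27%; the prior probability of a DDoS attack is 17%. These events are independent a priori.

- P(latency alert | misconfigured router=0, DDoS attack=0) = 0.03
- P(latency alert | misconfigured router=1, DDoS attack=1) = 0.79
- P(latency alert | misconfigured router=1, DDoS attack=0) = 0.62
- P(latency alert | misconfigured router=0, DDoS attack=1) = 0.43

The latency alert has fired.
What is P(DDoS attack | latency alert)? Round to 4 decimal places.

P(DDoS attack | latency alert) ≈ 0.3632

By total probability over the 4 (misconfigured router, DDoS attack) configurations:
  P(latency alert) = 0.03×0.73×0.83 + 0.43×0.73×0.17 + 0.62×0.27×0.83 + 0.79×0.27×0.17
        = 0.018177 + 0.053363 + 0.138942 + 0.036261 = 0.246743
The terms with DDoS attack present sum to 0.089624, so
  P(DDoS attack | latency alert) = 0.089624 / 0.246743 ≈ 0.3632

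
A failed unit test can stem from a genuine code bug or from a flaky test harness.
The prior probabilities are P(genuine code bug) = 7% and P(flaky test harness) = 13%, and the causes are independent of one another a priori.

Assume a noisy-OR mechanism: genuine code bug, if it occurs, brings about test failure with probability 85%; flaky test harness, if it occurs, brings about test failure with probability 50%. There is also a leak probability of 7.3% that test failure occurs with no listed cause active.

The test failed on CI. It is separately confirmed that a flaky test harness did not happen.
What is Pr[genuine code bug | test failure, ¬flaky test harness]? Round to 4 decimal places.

Under noisy-OR, P(test failure | causes) = 1 − (1−0.073)·∏(1−qᵢ) over the active causes.
Enumerate both values of genuine code bug and weight by the priors:
  P(test failure | ¬flaky test harness) = 0.073×0.93 + 0.86095×0.07
        = 0.067890 + 0.060267 = 0.128157
Keeping only the genuine code bug-present terms gives 0.060267, so
  P(genuine code bug | test failure, ¬flaky test harness) = 0.060267 / 0.128157 ≈ 0.4703

Pr[genuine code bug | test failure, ¬flaky test harness] ≈ 0.4703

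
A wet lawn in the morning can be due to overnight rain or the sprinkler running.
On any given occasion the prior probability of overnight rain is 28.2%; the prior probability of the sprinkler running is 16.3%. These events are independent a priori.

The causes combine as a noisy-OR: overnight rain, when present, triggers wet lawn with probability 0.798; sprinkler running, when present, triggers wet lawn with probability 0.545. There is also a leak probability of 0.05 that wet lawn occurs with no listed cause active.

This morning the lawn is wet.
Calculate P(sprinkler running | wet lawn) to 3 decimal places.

P(sprinkler running | wet lawn) ≈ 0.329

Under noisy-OR, P(wet lawn | causes) = 1 − (1−0.05)·∏(1−qᵢ) over the active causes.
By total probability over the 4 (overnight rain, sprinkler running) configurations:
  P(wet lawn) = 0.05×0.718×0.837 + 0.56775×0.718×0.163 + 0.8081×0.282×0.837 + 0.912686×0.282×0.163
        = 0.030048 + 0.066446 + 0.190739 + 0.041953 = 0.329186
The terms with sprinkler running present sum to 0.108399, so
  P(sprinkler running | wet lawn) = 0.108399 / 0.329186 ≈ 0.329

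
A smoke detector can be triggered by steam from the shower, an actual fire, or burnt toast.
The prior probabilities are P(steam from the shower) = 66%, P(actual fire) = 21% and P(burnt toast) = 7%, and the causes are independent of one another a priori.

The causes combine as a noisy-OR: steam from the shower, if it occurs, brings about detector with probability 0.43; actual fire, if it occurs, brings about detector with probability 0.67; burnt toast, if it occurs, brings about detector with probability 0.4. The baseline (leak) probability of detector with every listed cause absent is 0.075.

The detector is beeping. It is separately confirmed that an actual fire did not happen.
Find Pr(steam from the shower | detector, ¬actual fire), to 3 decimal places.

Pr(steam from the shower | detector, ¬actual fire) ≈ 0.904

Under noisy-OR, P(detector | causes) = 1 − (1−0.075)·∏(1−qᵢ) over the active causes.
By total probability over the 4 (steam from the shower, burnt toast) configurations:
  P(detector | ¬actual fire) = 0.075·0.34·0.93 + 0.445·0.34·0.07 + 0.47275·0.66·0.93 + 0.68365·0.66·0.07
        = 0.023715 + 0.010591 + 0.290174 + 0.031585 = 0.356065
The terms with steam from the shower present sum to 0.321759, so
  P(steam from the shower | detector, ¬actual fire) = 0.321759 / 0.356065 ≈ 0.904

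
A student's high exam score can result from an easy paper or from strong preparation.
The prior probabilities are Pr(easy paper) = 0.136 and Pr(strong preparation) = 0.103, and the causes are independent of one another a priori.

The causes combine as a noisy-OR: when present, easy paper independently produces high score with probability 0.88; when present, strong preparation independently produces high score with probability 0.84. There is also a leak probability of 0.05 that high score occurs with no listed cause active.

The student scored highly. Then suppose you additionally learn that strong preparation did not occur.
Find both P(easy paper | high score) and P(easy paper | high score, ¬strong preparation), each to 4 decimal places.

P(easy paper | high score) ≈ 0.5161; P(easy paper | high score, ¬strong preparation) ≈ 0.7361

Under noisy-OR, P(high score | causes) = 1 − (1−0.05)·∏(1−qᵢ) over the active causes.
By total probability over the 4 (easy paper, strong preparation) configurations:
  P(high score) = 0.05×0.864×0.897 + 0.848×0.864×0.103 + 0.886×0.136×0.897 + 0.98176×0.136×0.103
        = 0.038750 + 0.075465 + 0.108085 + 0.013752 = 0.236052
The terms with easy paper present sum to 0.121837, so
  P(easy paper | high score) = 0.121837 / 0.236052 ≈ 0.5161

With the extra evidence:
For the numerator, keep only easy paper=true terms: 0.886*0.136 = 0.120496
The normalizing constant is 0.05*0.864 + 0.886*0.136 = 0.163696
Posterior = 0.120496 / 0.163696 ≈ 0.7361
With strong preparation excluded, easy paper must carry more of the explanatory weight for the high score.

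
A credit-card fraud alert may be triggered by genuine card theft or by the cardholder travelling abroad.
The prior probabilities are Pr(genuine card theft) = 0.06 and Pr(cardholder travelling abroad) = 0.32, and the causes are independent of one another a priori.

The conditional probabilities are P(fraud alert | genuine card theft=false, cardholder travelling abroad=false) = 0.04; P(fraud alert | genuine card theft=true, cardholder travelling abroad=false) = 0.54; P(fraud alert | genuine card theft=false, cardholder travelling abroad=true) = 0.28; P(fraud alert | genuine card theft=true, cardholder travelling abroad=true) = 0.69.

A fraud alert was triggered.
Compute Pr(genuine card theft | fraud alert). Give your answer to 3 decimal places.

Pr(genuine card theft | fraud alert) ≈ 0.243

Weight on genuine card theft=true, given the evidence: 0.022032 + 0.013248 = 0.035280
Normalizer over all consistent configurations: 0.04*0.94*0.68 + 0.28*0.94*0.32 + 0.54*0.06*0.68 + 0.69*0.06*0.32 = 0.145072
P(genuine card theft | fraud alert) = 0.035280/0.145072 ≈ 0.243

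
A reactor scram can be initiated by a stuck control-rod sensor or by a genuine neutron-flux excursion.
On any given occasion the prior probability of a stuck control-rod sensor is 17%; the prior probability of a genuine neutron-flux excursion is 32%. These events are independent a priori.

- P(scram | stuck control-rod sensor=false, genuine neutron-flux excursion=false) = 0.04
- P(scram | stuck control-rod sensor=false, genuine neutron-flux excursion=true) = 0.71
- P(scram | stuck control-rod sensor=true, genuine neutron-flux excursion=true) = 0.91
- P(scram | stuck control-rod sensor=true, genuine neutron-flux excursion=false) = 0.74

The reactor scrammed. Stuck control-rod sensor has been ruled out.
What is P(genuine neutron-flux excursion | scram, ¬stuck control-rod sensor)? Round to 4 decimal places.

By total probability over both values of genuine neutron-flux excursion:
  P(scram | ¬stuck control-rod sensor) = 0.04·0.68 + 0.71·0.32
        = 0.027200 + 0.227200 = 0.254400
Keeping only the genuine neutron-flux excursion-present terms gives 0.227200, so
  P(genuine neutron-flux excursion | scram, ¬stuck control-rod sensor) = 0.227200 / 0.254400 ≈ 0.8931

P(genuine neutron-flux excursion | scram, ¬stuck control-rod sensor) ≈ 0.8931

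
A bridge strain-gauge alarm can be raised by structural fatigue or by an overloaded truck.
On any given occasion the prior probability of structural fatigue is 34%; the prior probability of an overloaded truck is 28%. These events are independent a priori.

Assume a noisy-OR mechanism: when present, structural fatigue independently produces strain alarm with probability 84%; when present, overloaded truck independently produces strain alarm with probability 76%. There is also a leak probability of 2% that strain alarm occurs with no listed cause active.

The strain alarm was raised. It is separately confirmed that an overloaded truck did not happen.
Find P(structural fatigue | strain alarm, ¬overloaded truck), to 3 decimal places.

P(structural fatigue | strain alarm, ¬overloaded truck) ≈ 0.956

Under noisy-OR, P(strain alarm | causes) = 1 − (1−0.02)·∏(1−qᵢ) over the active causes.
P(strain alarm | ¬overloaded truck) = 0.02×0.66 + 0.8432×0.34 = 0.013200 + 0.286688 = 0.299888
The structural fatigue-present share is 0.8432×0.34 = 0.286688.
P(structural fatigue | strain alarm, ¬overloaded truck) = 0.286688 / 0.299888 ≈ 0.956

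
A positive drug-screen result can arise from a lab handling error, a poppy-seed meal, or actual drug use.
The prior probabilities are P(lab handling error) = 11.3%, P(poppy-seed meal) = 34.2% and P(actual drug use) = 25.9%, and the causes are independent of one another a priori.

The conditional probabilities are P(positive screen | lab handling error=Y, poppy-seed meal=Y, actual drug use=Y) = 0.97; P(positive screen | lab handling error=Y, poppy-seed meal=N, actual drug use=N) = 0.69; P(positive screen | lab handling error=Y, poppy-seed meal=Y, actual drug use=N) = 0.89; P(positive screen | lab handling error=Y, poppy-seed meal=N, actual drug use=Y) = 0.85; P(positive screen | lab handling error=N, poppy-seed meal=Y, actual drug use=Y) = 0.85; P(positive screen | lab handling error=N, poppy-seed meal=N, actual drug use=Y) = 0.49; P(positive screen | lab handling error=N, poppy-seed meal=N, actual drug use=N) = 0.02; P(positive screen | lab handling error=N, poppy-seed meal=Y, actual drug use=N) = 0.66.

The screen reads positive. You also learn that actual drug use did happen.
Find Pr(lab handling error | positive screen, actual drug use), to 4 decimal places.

Pr(lab handling error | positive screen, actual drug use) ≈ 0.1562

P(positive screen | actual drug use) = 0.49×0.887×0.658 + 0.85×0.887×0.342 + 0.85×0.113×0.658 + 0.97×0.113×0.342 = 0.285987 + 0.257851 + 0.063201 + 0.037487 = 0.644526
The lab handling error-present share is 0.063201 + 0.037487 = 0.100688.
Hence the posterior is 0.100688/0.644526 ≈ 0.1562.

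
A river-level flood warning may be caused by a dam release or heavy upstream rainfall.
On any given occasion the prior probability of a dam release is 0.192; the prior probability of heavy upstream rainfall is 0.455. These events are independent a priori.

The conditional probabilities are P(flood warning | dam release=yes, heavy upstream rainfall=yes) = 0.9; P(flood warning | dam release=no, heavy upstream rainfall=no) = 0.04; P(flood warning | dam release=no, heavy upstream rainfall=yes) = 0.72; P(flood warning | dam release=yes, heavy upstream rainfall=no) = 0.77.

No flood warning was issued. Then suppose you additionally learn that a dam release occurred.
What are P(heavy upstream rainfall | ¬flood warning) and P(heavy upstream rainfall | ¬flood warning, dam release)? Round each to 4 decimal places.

By total probability over the 4 (dam release, heavy upstream rainfall) configurations:
  P(¬flood warning) = 0.96·0.808·0.545 + 0.28·0.808·0.455 + 0.23·0.192·0.545 + 0.1·0.192·0.455
        = 0.422746 + 0.102939 + 0.024067 + 0.008736 = 0.558488
Configurations with heavy upstream rainfall contribute 0.111675, so
  P(heavy upstream rainfall | ¬flood warning) = 0.111675 / 0.558488 ≈ 0.2000

Now also conditioning on dam release=true:
P(¬flood warning | dam release) = 0.23·0.545 + 0.1·0.455 = 0.125350 + 0.045500 = 0.170850
Restricting to configurations with heavy upstream rainfall present: 0.1·0.455 = 0.045500.
Hence the posterior is 0.045500/0.170850 ≈ 0.2663.

P(heavy upstream rainfall | ¬flood warning) ≈ 0.2000; P(heavy upstream rainfall | ¬flood warning, dam release) ≈ 0.2663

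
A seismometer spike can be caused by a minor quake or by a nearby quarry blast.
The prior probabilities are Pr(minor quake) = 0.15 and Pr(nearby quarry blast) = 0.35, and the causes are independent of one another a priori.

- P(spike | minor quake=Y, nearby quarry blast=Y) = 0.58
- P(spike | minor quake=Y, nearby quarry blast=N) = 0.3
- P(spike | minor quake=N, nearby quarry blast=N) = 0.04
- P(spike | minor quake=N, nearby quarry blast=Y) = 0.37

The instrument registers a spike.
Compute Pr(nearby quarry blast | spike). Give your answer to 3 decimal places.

Pr(nearby quarry blast | spike) ≈ 0.732

P(spike) = 0.04·0.85·0.65 + 0.37·0.85·0.35 + 0.3·0.15·0.65 + 0.58·0.15·0.35 = 0.022100 + 0.110075 + 0.029250 + 0.030450 = 0.191875
Restricting to configurations with nearby quarry blast present: 0.110075 + 0.030450 = 0.140525.
P(nearby quarry blast | spike) = 0.140525 / 0.191875 ≈ 0.732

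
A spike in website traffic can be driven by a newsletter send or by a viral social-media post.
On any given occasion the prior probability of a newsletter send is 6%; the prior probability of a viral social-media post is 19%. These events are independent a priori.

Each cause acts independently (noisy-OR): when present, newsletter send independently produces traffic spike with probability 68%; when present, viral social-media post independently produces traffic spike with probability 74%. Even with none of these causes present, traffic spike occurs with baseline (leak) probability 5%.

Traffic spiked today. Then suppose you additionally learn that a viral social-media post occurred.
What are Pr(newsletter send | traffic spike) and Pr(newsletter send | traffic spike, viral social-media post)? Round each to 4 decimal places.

Pr(newsletter send | traffic spike) ≈ 0.2044; Pr(newsletter send | traffic spike, viral social-media post) ≈ 0.0724

Under noisy-OR, P(traffic spike | causes) = 1 − (1−0.05)·∏(1−qᵢ) over the active causes.
Enumerate the 4 (newsletter send, viral social-media post) configurations and weight by the priors:
  P(traffic spike) = 0.05×0.94×0.81 + 0.753×0.94×0.19 + 0.696×0.06×0.81 + 0.92096×0.06×0.19
        = 0.038070 + 0.134486 + 0.033826 + 0.010499 = 0.216881
Configurations with newsletter send contribute 0.044325, so
  P(newsletter send | traffic spike) = 0.044325 / 0.216881 ≈ 0.2044

Now condition on the additional information:
Numerator (weight on configurations with newsletter send): 0.92096·0.06 = 0.055258
Denominator P(traffic spike | viral social-media post): 0.753·0.94 + 0.92096·0.06 = 0.763078
P(newsletter send | traffic spike, viral social-media post) = 0.055258/0.763078 ≈ 0.0724
Conditioning on viral social-media post lowers the posterior on newsletter send: the classic explaining-away effect in a common-effect structure.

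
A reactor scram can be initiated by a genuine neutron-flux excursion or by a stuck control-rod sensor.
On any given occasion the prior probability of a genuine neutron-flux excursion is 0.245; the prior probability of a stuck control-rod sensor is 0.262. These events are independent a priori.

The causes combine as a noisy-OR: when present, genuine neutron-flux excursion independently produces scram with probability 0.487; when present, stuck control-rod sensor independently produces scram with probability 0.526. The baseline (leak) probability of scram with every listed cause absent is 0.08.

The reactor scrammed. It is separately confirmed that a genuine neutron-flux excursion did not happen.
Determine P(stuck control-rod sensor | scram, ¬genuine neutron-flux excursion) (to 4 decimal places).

P(stuck control-rod sensor | scram, ¬genuine neutron-flux excursion) ≈ 0.7145

Under noisy-OR, P(scram | causes) = 1 − (1−0.08)·∏(1−qᵢ) over the active causes.
For the numerator, keep only stuck control-rod sensor=true terms: 0.56392×0.262 = 0.147747
The normalizing constant is 0.08×0.738 + 0.56392×0.262 = 0.206787
Posterior = 0.147747 / 0.206787 ≈ 0.7145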